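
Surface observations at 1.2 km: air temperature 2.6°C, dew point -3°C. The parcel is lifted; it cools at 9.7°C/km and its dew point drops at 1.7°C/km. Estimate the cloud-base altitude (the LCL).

T and T_d converge at 9.7 − 1.7 = 8°C per km
Height above start = (2.6 − (-3)) / 8 = 0.7 km
LCL altitude = 1200 m + 700 m = 1900 m

1.9 km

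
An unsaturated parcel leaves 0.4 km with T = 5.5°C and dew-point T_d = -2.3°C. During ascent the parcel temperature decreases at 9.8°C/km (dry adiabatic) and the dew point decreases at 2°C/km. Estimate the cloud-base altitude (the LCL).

T and T_d converge at 9.8 − 2 = 7.8°C per km
Height above start = (5.5 − (-2.3)) / 7.8 = 1 km
LCL altitude = 400 m + 1000 m = 1400 m

1.4 km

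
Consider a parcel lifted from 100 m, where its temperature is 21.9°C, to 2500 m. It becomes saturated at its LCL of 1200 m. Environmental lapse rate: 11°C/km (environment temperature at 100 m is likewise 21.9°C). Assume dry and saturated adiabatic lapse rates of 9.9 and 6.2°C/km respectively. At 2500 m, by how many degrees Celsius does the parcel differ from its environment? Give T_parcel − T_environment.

+7.45°C (parcel warmer than environment)

Parcel:
  From 100 m to 1200 m (dry): cools by 9.9 × 1.1 = 10.89°C, giving 11.01°C.
  From 1200 m to 2500 m (saturated): cools by 6.2 × 1.3 = 8.06°C, giving 2.95°C.
Environment:
  From 100 m to 2500 m (environment): cools by 11 × 2.4 = 26.4°C, giving -4.5°C.
T_parcel − T_env = 2.95 − (-4.5) = +7.45°C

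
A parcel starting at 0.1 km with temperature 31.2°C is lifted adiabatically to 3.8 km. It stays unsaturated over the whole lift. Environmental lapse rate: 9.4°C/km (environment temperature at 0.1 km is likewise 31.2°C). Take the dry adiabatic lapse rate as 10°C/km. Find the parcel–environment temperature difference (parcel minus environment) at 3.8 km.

Parcel:
  100 → 3800 m (dry, 10°C/km): ΔT = -10 × 3.7 = -37°C → T = -5.8°C
Environment:
  100 → 3800 m (environment, 9.4°C/km): ΔT = -9.4 × 3.7 = -34.78°C → T = -3.58°C
T_parcel − T_env = -5.8 − (-3.58) = -2.22°C

-2.22°C (parcel cooler than environment)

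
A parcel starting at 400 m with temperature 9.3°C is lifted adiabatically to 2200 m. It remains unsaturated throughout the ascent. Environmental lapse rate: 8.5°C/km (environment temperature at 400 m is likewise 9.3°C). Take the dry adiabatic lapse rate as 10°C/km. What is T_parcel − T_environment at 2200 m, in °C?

Parcel:
  400 → 2200 m (dry, 10°C/km): ΔT = -10 × 1.8 = -18°C → T = -8.7°C
Environment:
  400 → 2200 m (environment, 8.5°C/km): ΔT = -8.5 × 1.8 = -15.3°C → T = -6°C
T_parcel − T_env = -8.7 − (-6) = -2.7°C

-2.7°C (parcel cooler than environment)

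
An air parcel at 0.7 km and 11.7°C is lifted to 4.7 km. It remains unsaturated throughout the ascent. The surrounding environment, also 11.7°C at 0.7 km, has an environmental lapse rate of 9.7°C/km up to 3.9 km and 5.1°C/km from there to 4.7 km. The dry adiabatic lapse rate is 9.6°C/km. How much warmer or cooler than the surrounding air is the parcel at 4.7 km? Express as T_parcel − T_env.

-3.28°C (parcel cooler than environment)

Parcel:
  Dry to 4700 m: -9.6 × 4 km = -38.4°C, so T = -26.7°C.
Environment:
  Environment, lower layer to 3900 m: -9.7 × 3.2 km = -31.04°C, so T = -19.34°C.
  Environment, upper layer to 4700 m: -5.1 × 0.8 km = -4.08°C, so T = -23.42°C.
T_parcel − T_env = -26.7 − (-23.42) = -3.28°C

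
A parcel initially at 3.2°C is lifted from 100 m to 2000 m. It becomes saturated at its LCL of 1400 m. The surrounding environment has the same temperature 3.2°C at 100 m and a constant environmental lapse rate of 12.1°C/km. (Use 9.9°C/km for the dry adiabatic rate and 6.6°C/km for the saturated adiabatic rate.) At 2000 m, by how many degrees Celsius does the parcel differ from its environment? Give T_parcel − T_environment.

Parcel:
  100 → 1400 m (dry, 9.9°C/km): ΔT = -9.9 × 1.3 = -12.87°C → T = -9.67°C
  1400 → 2000 m (saturated, 6.6°C/km): ΔT = -6.6 × 0.6 = -3.96°C → T = -13.63°C
Environment:
  100 → 2000 m (environment, 12.1°C/km): ΔT = -12.1 × 1.9 = -22.99°C → T = -19.79°C
T_parcel − T_env = -13.63 − (-19.79) = +6.16°C

+6.16°C (parcel warmer than environment)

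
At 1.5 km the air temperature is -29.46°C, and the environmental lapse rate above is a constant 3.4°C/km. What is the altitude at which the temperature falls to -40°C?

4.6 km

Height above start = (-29.46 − (-40)) / 3.4 = 3.1 km
Altitude = 1500 m + 3100 m = 4600 m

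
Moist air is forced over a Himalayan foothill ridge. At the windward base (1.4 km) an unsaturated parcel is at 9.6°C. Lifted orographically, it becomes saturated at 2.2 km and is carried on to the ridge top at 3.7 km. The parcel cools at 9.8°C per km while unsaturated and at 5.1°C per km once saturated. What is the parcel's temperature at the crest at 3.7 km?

-5.89°C

Dry to 2200 m: -9.8 × 0.8 km = -7.84°C, so T = 1.76°C.
Saturated to 3700 m: -5.1 × 1.5 km = -7.65°C, so T = -5.89°C.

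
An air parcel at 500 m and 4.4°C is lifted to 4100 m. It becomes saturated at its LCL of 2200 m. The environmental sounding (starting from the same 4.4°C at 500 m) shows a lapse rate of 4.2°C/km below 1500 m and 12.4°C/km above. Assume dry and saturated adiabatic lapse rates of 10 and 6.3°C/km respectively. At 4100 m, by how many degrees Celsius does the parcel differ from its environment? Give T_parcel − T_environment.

+7.47°C (parcel warmer than environment)

Parcel:
  500–2200 m, dry: Δz = 1.7 km ⇒ ΔT = -17°C; T = -12.6°C
  2200–4100 m, saturated: Δz = 1.9 km ⇒ ΔT = -11.97°C; T = -24.57°C
Environment:
  500–1500 m, environment, lower layer: Δz = 1 km ⇒ ΔT = -4.2°C; T = 0.2°C
  1500–4100 m, environment, upper layer: Δz = 2.6 km ⇒ ΔT = -32.24°C; T = -32.04°C
T_parcel − T_env = -24.57 − (-32.04) = +7.47°C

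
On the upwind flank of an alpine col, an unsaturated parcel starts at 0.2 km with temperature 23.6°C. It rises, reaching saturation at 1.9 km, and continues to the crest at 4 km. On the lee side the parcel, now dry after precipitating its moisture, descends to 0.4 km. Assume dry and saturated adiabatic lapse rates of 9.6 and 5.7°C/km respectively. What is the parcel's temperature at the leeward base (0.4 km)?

200–1900 m, dry: Δz = 1.7 km ⇒ ΔT = -16.32°C; T = 7.28°C
1900–4000 m, saturated: Δz = 2.1 km ⇒ ΔT = -11.97°C; T = -4.69°C
4000–400 m, dry descent: Δz = 3.6 km ⇒ ΔT = +34.56°C; T = 29.87°C

29.87°C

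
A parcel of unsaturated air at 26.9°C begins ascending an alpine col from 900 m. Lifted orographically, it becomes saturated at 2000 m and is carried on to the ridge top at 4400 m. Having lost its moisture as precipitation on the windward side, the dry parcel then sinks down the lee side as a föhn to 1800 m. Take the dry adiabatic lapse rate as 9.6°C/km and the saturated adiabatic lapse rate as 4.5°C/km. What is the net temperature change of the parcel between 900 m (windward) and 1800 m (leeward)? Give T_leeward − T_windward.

From 900 m to 2000 m (dry): cools by 9.6 × 1.1 = 10.56°C, giving 16.34°C.
From 2000 m to 4400 m (saturated): cools by 4.5 × 2.4 = 10.8°C, giving 5.54°C.
From 4400 m to 1800 m (dry descent): warms by 9.6 × 2.6 = 24.96°C, giving 30.5°C.
Net change vs windward start: 30.5 − 26.9 = +3.6°C

+3.6°C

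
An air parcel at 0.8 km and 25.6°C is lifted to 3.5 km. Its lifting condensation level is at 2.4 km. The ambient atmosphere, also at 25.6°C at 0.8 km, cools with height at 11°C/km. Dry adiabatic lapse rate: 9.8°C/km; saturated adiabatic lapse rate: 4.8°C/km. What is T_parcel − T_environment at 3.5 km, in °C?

Parcel:
  800–2400 m, dry: Δz = 1.6 km ⇒ ΔT = -15.68°C; T = 9.92°C
  2400–3500 m, saturated: Δz = 1.1 km ⇒ ΔT = -5.28°C; T = 4.64°C
Environment:
  800–3500 m, environment: Δz = 2.7 km ⇒ ΔT = -29.7°C; T = -4.1°C
T_parcel − T_env = 4.64 − (-4.1) = +8.74°C

+8.74°C (parcel warmer than environment)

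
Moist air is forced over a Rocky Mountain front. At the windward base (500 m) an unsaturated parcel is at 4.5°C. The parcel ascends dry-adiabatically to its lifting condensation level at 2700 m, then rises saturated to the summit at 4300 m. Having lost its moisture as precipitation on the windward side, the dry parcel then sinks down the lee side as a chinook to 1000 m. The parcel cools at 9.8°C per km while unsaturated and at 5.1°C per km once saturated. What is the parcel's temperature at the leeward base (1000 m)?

From 500 m to 2700 m (dry): cools by 9.8 × 2.2 = 21.56°C, giving -17.06°C.
From 2700 m to 4300 m (saturated): cools by 5.1 × 1.6 = 8.16°C, giving -25.22°C.
From 4300 m to 1000 m (dry descent): warms by 9.8 × 3.3 = 32.34°C, giving 7.12°C.

7.12°C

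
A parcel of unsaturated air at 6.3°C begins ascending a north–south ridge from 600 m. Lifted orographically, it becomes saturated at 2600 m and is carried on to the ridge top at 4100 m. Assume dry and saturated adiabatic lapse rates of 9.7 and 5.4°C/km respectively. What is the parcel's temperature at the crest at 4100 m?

-21.2°C

From 600 m to 2600 m (dry): cools by 9.7 × 2 = 19.4°C, giving -13.1°C.
From 2600 m to 4100 m (saturated): cools by 5.4 × 1.5 = 8.1°C, giving -21.2°C.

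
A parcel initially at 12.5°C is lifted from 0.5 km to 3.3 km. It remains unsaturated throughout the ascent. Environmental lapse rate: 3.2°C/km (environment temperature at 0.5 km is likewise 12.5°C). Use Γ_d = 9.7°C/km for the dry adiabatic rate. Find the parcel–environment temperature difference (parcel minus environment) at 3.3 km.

-18.2°C (parcel cooler than environment)

Parcel:
  Dry to 3300 m: -9.7 × 2.8 km = -27.16°C, so T = -14.66°C.
Environment:
  Environment to 3300 m: -3.2 × 2.8 km = -8.96°C, so T = 3.54°C.
T_parcel − T_env = -14.66 − 3.54 = -18.2°C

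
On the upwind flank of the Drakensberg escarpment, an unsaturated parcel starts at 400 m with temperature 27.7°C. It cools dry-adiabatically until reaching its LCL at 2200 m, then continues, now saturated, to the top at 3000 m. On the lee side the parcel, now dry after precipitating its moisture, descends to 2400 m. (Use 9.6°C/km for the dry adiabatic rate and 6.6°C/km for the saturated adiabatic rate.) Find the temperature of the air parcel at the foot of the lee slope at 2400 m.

400–2200 m, dry: Δz = 1.8 km ⇒ ΔT = -17.28°C; T = 10.42°C
2200–3000 m, saturated: Δz = 0.8 km ⇒ ΔT = -5.28°C; T = 5.14°C
3000–2400 m, dry descent: Δz = 0.6 km ⇒ ΔT = +5.76°C; T = 10.9°C

10.9°C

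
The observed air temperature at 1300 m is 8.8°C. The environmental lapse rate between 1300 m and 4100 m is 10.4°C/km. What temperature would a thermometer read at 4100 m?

-20.32°C

Environmental to 4100 m: -10.4 × 2.8 km = -29.12°C, so T = -20.32°C.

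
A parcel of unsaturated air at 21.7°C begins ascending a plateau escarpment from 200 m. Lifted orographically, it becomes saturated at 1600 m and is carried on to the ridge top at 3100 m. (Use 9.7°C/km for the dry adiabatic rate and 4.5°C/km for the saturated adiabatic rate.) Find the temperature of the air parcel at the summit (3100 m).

200–1600 m, dry: Δz = 1.4 km ⇒ ΔT = -13.58°C; T = 8.12°C
1600–3100 m, saturated: Δz = 1.5 km ⇒ ΔT = -6.75°C; T = 1.37°C

1.37°C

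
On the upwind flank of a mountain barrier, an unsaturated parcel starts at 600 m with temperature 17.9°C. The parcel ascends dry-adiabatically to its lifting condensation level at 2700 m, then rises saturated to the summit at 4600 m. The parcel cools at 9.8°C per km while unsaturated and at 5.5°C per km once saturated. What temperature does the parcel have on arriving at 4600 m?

-13.13°C

600 → 2700 m (dry, 9.8°C/km): ΔT = -9.8 × 2.1 = -20.58°C → T = -2.68°C
2700 → 4600 m (saturated, 5.5°C/km): ΔT = -5.5 × 1.9 = -10.45°C → T = -13.13°C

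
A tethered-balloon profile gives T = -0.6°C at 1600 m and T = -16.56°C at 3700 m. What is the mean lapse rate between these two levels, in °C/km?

Γ = −ΔT/Δz = (-0.6 − (-16.56)) / (3700 − 1600) m
  = 15.96°C / 2.1 km = 7.6°C/km

7.6°C/km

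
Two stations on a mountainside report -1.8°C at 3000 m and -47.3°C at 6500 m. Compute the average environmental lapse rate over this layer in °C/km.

Γ = −ΔT/Δz = (-1.8 − (-47.3)) / (6500 − 3000) m
  = 45.5°C / 3.5 km = 13°C/km

13°C/km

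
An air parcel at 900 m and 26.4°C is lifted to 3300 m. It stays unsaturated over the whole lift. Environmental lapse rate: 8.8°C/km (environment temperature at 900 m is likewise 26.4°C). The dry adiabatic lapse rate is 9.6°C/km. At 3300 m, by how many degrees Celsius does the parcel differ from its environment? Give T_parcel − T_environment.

-1.92°C (parcel cooler than environment)

Parcel:
  900 → 3300 m (dry, 9.6°C/km): ΔT = -9.6 × 2.4 = -23.04°C → T = 3.36°C
Environment:
  900 → 3300 m (environment, 8.8°C/km): ΔT = -8.8 × 2.4 = -21.12°C → T = 5.28°C
T_parcel − T_env = 3.36 − 5.28 = -1.92°C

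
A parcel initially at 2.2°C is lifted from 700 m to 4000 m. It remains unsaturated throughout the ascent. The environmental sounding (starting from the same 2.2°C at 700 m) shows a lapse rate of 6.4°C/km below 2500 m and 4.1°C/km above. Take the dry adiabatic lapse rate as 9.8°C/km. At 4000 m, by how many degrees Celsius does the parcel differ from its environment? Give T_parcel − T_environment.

Parcel:
  Dry to 4000 m: -9.8 × 3.3 km = -32.34°C, so T = -30.14°C.
Environment:
  Environment, lower layer to 2500 m: -6.4 × 1.8 km = -11.52°C, so T = -9.32°C.
  Environment, upper layer to 4000 m: -4.1 × 1.5 km = -6.15°C, so T = -15.47°C.
T_parcel − T_env = -30.14 − (-15.47) = -14.67°C

-14.67°C (parcel cooler than environment)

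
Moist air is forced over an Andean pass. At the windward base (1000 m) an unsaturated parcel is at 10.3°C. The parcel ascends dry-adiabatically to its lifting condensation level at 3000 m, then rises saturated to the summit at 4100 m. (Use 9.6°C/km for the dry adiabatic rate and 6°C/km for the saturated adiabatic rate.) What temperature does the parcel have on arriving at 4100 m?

From 1000 m to 3000 m (dry): cools by 9.6 × 2 = 19.2°C, giving -8.9°C.
From 3000 m to 4100 m (saturated): cools by 6 × 1.1 = 6.6°C, giving -15.5°C.

-15.5°C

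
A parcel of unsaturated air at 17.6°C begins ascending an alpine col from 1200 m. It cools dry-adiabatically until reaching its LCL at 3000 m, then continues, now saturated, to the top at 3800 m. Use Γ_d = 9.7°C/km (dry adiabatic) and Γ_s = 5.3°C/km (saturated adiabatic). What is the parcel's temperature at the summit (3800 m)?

1200 → 3000 m (dry, 9.7°C/km): ΔT = -9.7 × 1.8 = -17.46°C → T = 0.14°C
3000 → 3800 m (saturated, 5.3°C/km): ΔT = -5.3 × 0.8 = -4.24°C → T = -4.1°C

-4.1°C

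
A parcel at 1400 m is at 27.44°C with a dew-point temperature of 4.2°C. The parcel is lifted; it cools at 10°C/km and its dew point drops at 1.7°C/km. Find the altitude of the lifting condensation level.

T and T_d converge at 10 − 1.7 = 8.3°C per km
Height above start = (27.44 − 4.2) / 8.3 = 2.8 km
LCL altitude = 1400 m + 2800 m = 4200 m

4200 m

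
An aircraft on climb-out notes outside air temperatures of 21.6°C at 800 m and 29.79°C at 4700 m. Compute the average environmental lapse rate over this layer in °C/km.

-2.1°C/km

Γ = −ΔT/Δz = (21.6 − 29.79) / (4700 − 800) m
  = -8.19°C / 3.9 km = -2.1°C/km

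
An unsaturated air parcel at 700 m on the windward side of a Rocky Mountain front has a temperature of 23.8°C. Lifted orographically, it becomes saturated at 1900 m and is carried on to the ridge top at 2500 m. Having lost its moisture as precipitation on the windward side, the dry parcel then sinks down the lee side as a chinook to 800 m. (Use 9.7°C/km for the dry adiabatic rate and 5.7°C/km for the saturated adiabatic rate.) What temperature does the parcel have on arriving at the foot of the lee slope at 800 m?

25.23°C

700–1900 m, dry: Δz = 1.2 km ⇒ ΔT = -11.64°C; T = 12.16°C
1900–2500 m, saturated: Δz = 0.6 km ⇒ ΔT = -3.42°C; T = 8.74°C
2500–800 m, dry descent: Δz = 1.7 km ⇒ ΔT = +16.49°C; T = 25.23°C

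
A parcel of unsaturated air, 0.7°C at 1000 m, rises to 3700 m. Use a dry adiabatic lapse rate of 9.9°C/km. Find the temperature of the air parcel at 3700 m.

-26.03°C

1000 → 3700 m (dry adiabatic, 9.9°C/km): ΔT = -9.9 × 2.7 = -26.73°C → T = -26.03°C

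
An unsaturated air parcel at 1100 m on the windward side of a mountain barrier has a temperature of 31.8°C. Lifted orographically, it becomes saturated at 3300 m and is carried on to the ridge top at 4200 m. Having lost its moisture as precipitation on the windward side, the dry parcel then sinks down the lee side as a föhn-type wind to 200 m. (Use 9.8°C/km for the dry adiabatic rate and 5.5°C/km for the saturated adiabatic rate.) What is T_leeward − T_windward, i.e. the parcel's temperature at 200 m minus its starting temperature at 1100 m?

From 1100 m to 3300 m (dry): cools by 9.8 × 2.2 = 21.56°C, giving 10.24°C.
From 3300 m to 4200 m (saturated): cools by 5.5 × 0.9 = 4.95°C, giving 5.29°C.
From 4200 m to 200 m (dry descent): warms by 9.8 × 4 = 39.2°C, giving 44.49°C.
Net change vs windward start: 44.49 − 31.8 = +12.69°C

+12.69°C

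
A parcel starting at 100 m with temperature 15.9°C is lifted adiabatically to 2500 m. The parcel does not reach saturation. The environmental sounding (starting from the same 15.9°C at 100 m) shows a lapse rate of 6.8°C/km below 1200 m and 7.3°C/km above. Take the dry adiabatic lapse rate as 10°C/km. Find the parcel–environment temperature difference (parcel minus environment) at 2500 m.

-7.03°C (parcel cooler than environment)

Parcel:
  From 100 m to 2500 m (dry): cools by 10 × 2.4 = 24°C, giving -8.1°C.
Environment:
  From 100 m to 1200 m (environment, lower layer): cools by 6.8 × 1.1 = 7.48°C, giving 8.42°C.
  From 1200 m to 2500 m (environment, upper layer): cools by 7.3 × 1.3 = 9.49°C, giving -1.07°C.
T_parcel − T_env = -8.1 − (-1.07) = -7.03°C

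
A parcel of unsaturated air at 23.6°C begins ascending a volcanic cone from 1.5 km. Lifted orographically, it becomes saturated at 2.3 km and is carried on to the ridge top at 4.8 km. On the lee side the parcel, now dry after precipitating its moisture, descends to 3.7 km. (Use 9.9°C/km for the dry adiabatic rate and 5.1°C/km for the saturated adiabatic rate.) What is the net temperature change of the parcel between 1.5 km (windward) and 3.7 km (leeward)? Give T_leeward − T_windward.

From 1500 m to 2300 m (dry): cools by 9.9 × 0.8 = 7.92°C, giving 15.68°C.
From 2300 m to 4800 m (saturated): cools by 5.1 × 2.5 = 12.75°C, giving 2.93°C.
From 4800 m to 3700 m (dry descent): warms by 9.9 × 1.1 = 10.89°C, giving 13.82°C.
Net change vs windward start: 13.82 − 23.6 = -9.78°C

-9.78°C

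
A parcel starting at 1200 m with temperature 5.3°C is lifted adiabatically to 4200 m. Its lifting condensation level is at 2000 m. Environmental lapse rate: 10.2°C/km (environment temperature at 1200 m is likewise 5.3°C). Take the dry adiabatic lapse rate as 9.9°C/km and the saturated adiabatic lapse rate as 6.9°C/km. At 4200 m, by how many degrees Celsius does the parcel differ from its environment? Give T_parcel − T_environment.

+7.5°C (parcel warmer than environment)

Parcel:
  From 1200 m to 2000 m (dry): cools by 9.9 × 0.8 = 7.92°C, giving -2.62°C.
  From 2000 m to 4200 m (saturated): cools by 6.9 × 2.2 = 15.18°C, giving -17.8°C.
Environment:
  From 1200 m to 4200 m (environment): cools by 10.2 × 3 = 30.6°C, giving -25.3°C.
T_parcel − T_env = -17.8 − (-25.3) = +7.5°C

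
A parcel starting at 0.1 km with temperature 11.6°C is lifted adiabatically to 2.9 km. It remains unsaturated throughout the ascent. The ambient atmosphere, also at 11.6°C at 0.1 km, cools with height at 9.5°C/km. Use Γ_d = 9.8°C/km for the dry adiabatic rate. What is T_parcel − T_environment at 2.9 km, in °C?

Parcel:
  From 100 m to 2900 m (dry): cools by 9.8 × 2.8 = 27.44°C, giving -15.84°C.
Environment:
  From 100 m to 2900 m (environment): cools by 9.5 × 2.8 = 26.6°C, giving -15°C.
T_parcel − T_env = -15.84 − (-15) = -0.84°C

-0.84°C (parcel cooler than environment)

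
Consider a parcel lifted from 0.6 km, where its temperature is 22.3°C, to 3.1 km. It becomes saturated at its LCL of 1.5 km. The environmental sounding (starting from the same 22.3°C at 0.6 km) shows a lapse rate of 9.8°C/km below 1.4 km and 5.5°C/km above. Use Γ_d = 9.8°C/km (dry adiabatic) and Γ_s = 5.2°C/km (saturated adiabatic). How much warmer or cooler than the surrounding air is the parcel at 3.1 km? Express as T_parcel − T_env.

+0.05°C (parcel warmer than environment)

Parcel:
  Dry to 1500 m: -9.8 × 0.9 km = -8.82°C, so T = 13.48°C.
  Saturated to 3100 m: -5.2 × 1.6 km = -8.32°C, so T = 5.16°C.
Environment:
  Environment, lower layer to 1400 m: -9.8 × 0.8 km = -7.84°C, so T = 14.46°C.
  Environment, upper layer to 3100 m: -5.5 × 1.7 km = -9.35°C, so T = 5.11°C.
T_parcel − T_env = 5.16 − 5.11 = +0.05°C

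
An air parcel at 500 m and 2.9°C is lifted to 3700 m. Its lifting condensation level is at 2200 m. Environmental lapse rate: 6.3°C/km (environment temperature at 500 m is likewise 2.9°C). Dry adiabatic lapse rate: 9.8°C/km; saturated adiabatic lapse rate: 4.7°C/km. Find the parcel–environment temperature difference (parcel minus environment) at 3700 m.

-3.55°C (parcel cooler than environment)

Parcel:
  500 → 2200 m (dry, 9.8°C/km): ΔT = -9.8 × 1.7 = -16.66°C → T = -13.76°C
  2200 → 3700 m (saturated, 4.7°C/km): ΔT = -4.7 × 1.5 = -7.05°C → T = -20.81°C
Environment:
  500 → 3700 m (environment, 6.3°C/km): ΔT = -6.3 × 3.2 = -20.16°C → T = -17.26°C
T_parcel − T_env = -20.81 − (-17.26) = -3.55°C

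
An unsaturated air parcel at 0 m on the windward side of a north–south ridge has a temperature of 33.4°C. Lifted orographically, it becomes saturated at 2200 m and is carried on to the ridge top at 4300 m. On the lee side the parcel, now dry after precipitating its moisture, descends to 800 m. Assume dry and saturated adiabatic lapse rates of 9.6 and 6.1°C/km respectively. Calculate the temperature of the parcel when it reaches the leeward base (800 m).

33.07°C

0–2200 m, dry: Δz = 2.2 km ⇒ ΔT = -21.12°C; T = 12.28°C
2200–4300 m, saturated: Δz = 2.1 km ⇒ ΔT = -12.81°C; T = -0.53°C
4300–800 m, dry descent: Δz = 3.5 km ⇒ ΔT = +33.6°C; T = 33.07°C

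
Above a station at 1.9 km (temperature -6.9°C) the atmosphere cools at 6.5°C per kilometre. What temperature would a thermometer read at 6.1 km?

-34.2°C

Environmental to 6100 m: -6.5 × 4.2 km = -27.3°C, so T = -34.2°C.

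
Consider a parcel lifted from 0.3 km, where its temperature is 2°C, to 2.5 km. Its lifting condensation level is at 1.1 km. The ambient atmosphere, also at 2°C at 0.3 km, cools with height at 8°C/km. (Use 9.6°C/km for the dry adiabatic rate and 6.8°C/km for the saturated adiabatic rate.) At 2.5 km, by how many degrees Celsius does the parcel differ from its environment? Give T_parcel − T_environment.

+0.4°C (parcel warmer than environment)

Parcel:
  300 → 1100 m (dry, 9.6°C/km): ΔT = -9.6 × 0.8 = -7.68°C → T = -5.68°C
  1100 → 2500 m (saturated, 6.8°C/km): ΔT = -6.8 × 1.4 = -9.52°C → T = -15.2°C
Environment:
  300 → 2500 m (environment, 8°C/km): ΔT = -8 × 2.2 = -17.6°C → T = -15.6°C
T_parcel − T_env = -15.2 − (-15.6) = +0.4°C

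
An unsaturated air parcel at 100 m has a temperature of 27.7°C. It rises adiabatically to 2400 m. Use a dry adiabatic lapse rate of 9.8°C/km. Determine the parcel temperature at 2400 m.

100 → 2400 m (dry adiabatic, 9.8°C/km): ΔT = -9.8 × 2.3 = -22.54°C → T = 5.16°C

5.16°C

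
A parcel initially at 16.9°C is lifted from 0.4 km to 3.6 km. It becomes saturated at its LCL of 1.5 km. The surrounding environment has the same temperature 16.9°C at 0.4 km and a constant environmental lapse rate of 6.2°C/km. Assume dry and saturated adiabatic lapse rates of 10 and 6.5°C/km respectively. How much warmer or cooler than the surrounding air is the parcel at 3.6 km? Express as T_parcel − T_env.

-4.81°C (parcel cooler than environment)

Parcel:
  400 → 1500 m (dry, 10°C/km): ΔT = -10 × 1.1 = -11°C → T = 5.9°C
  1500 → 3600 m (saturated, 6.5°C/km): ΔT = -6.5 × 2.1 = -13.65°C → T = -7.75°C
Environment:
  400 → 3600 m (environment, 6.2°C/km): ΔT = -6.2 × 3.2 = -19.84°C → T = -2.94°C
T_parcel − T_env = -7.75 − (-2.94) = -4.81°C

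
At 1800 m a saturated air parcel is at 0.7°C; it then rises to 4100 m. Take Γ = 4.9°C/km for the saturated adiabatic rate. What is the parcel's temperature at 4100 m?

-10.57°C

1800–4100 m, saturated adiabatic: Δz = 2.3 km ⇒ ΔT = -11.27°C; T = -10.57°C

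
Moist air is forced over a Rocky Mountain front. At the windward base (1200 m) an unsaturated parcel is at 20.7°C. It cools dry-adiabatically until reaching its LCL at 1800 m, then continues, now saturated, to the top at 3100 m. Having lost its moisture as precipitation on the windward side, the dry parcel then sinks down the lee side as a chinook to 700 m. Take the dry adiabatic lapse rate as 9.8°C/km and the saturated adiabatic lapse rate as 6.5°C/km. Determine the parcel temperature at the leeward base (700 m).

From 1200 m to 1800 m (dry): cools by 9.8 × 0.6 = 5.88°C, giving 14.82°C.
From 1800 m to 3100 m (saturated): cools by 6.5 × 1.3 = 8.45°C, giving 6.37°C.
From 3100 m to 700 m (dry descent): warms by 9.8 × 2.4 = 23.52°C, giving 29.89°C.

29.89°C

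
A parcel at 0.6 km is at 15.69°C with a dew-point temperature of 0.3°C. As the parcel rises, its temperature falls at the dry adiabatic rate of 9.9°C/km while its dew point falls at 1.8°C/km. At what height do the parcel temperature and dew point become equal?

T and T_d converge at 9.9 − 1.8 = 8.1°C per km
Height above start = (15.69 − 0.3) / 8.1 = 1.9 km
LCL altitude = 600 m + 1900 m = 2500 m

2.5 km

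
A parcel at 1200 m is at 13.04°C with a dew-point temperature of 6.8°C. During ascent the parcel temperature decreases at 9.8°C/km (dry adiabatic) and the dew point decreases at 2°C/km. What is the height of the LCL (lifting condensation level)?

T and T_d converge at 9.8 − 2 = 7.8°C per km
Height above start = (13.04 − 6.8) / 7.8 = 0.8 km
LCL altitude = 1200 m + 800 m = 2000 m

2000 m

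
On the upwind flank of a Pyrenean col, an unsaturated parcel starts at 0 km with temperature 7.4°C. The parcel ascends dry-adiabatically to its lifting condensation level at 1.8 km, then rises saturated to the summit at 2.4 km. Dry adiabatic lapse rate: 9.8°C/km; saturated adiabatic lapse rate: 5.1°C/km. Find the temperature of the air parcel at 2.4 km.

-13.3°C

From 0 m to 1800 m (dry): cools by 9.8 × 1.8 = 17.64°C, giving -10.24°C.
From 1800 m to 2400 m (saturated): cools by 5.1 × 0.6 = 3.06°C, giving -13.3°C.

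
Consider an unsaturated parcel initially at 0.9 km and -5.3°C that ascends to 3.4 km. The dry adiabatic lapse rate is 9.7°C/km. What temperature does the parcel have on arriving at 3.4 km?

900 → 3400 m (dry adiabatic, 9.7°C/km): ΔT = -9.7 × 2.5 = -24.25°C → T = -29.55°C

-29.55°C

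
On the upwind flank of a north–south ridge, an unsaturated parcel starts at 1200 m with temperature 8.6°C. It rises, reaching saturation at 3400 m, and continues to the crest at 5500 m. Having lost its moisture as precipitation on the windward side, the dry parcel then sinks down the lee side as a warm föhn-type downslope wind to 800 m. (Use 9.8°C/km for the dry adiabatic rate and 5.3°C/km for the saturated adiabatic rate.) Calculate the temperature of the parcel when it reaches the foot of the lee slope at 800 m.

21.97°C

1200–3400 m, dry: Δz = 2.2 km ⇒ ΔT = -21.56°C; T = -12.96°C
3400–5500 m, saturated: Δz = 2.1 km ⇒ ΔT = -11.13°C; T = -24.09°C
5500–800 m, dry descent: Δz = 4.7 km ⇒ ΔT = +46.06°C; T = 21.97°C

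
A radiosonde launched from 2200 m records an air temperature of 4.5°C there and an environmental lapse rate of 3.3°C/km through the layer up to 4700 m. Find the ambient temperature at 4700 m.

2200 → 4700 m (environmental, 3.3°C/km): ΔT = -3.3 × 2.5 = -8.25°C → T = -3.75°C

-3.75°C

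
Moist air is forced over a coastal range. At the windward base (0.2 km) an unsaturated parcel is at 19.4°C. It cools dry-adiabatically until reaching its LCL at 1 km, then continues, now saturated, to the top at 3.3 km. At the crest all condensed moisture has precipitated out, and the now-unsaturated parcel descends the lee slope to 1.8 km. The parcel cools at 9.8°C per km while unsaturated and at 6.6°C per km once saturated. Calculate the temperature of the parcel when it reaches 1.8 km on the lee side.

11.08°C

From 200 m to 1000 m (dry): cools by 9.8 × 0.8 = 7.84°C, giving 11.56°C.
From 1000 m to 3300 m (saturated): cools by 6.6 × 2.3 = 15.18°C, giving -3.62°C.
From 3300 m to 1800 m (dry descent): warms by 9.8 × 1.5 = 14.7°C, giving 11.08°C.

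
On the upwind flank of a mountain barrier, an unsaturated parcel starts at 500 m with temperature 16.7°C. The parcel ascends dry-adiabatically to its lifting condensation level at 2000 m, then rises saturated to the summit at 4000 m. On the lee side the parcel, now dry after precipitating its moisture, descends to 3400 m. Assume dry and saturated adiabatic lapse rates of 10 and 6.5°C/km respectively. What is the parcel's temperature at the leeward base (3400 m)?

Dry to 2000 m: -10 × 1.5 km = -15°C, so T = 1.7°C.
Saturated to 4000 m: -6.5 × 2 km = -13°C, so T = -11.3°C.
Dry descent to 3400 m: +10 × 0.6 km = +6°C, so T = -5.3°C.

-5.3°C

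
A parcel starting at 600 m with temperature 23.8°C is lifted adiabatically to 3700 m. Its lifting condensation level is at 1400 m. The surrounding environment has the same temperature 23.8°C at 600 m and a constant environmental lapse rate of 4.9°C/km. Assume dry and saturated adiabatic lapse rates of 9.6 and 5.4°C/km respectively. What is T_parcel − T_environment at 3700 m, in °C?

Parcel:
  Dry to 1400 m: -9.6 × 0.8 km = -7.68°C, so T = 16.12°C.
  Saturated to 3700 m: -5.4 × 2.3 km = -12.42°C, so T = 3.7°C.
Environment:
  Environment to 3700 m: -4.9 × 3.1 km = -15.19°C, so T = 8.61°C.
T_parcel − T_env = 3.7 − 8.61 = -4.91°C

-4.91°C (parcel cooler than environment)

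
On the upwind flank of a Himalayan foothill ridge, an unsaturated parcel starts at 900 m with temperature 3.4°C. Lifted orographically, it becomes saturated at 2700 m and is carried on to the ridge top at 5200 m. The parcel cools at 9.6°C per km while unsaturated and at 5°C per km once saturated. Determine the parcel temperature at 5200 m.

-26.38°C

Dry to 2700 m: -9.6 × 1.8 km = -17.28°C, so T = -13.88°C.
Saturated to 5200 m: -5 × 2.5 km = -12.5°C, so T = -26.38°C.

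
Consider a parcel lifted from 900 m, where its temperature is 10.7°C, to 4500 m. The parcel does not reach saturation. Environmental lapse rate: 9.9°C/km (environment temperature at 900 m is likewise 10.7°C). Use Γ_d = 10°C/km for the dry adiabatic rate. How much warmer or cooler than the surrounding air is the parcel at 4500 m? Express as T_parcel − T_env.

Parcel:
  900 → 4500 m (dry, 10°C/km): ΔT = -10 × 3.6 = -36°C → T = -25.3°C
Environment:
  900 → 4500 m (environment, 9.9°C/km): ΔT = -9.9 × 3.6 = -35.64°C → T = -24.94°C
T_parcel − T_env = -25.3 − (-24.94) = -0.36°C

-0.36°C (parcel cooler than environment)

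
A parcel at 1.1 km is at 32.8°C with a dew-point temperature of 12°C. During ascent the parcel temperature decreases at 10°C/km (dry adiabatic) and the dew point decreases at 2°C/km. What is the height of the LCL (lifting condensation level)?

T and T_d converge at 10 − 2 = 8°C per km
Height above start = (32.8 − 12) / 8 = 2.6 km
LCL altitude = 1100 m + 2600 m = 3700 m

3.7 km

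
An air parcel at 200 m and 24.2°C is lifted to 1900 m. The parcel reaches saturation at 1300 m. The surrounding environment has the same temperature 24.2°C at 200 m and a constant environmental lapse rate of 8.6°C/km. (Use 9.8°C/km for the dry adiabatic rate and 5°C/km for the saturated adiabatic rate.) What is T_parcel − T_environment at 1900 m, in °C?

+0.84°C (parcel warmer than environment)

Parcel:
  200 → 1300 m (dry, 9.8°C/km): ΔT = -9.8 × 1.1 = -10.78°C → T = 13.42°C
  1300 → 1900 m (saturated, 5°C/km): ΔT = -5 × 0.6 = -3°C → T = 10.42°C
Environment:
  200 → 1900 m (environment, 8.6°C/km): ΔT = -8.6 × 1.7 = -14.62°C → T = 9.58°C
T_parcel − T_env = 10.42 − 9.58 = +0.84°C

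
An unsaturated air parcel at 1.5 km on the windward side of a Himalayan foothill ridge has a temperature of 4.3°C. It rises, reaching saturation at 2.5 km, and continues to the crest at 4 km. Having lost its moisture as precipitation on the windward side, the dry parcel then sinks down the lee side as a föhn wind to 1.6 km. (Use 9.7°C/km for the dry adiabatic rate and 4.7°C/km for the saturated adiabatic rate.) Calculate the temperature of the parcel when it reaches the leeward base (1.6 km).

10.83°C

1500 → 2500 m (dry, 9.7°C/km): ΔT = -9.7 × 1 = -9.7°C → T = -5.4°C
2500 → 4000 m (saturated, 4.7°C/km): ΔT = -4.7 × 1.5 = -7.05°C → T = -12.45°C
4000 → 1600 m (dry descent, 9.7°C/km): ΔT = +9.7 × 2.4 = +23.28°C → T = 10.83°C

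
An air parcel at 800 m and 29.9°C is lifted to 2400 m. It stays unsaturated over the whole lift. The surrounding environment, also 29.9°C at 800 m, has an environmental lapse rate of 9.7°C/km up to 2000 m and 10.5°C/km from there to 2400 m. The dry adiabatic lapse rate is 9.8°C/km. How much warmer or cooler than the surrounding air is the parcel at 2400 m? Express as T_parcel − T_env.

Parcel:
  From 800 m to 2400 m (dry): cools by 9.8 × 1.6 = 15.68°C, giving 14.22°C.
Environment:
  From 800 m to 2000 m (environment, lower layer): cools by 9.7 × 1.2 = 11.64°C, giving 18.26°C.
  From 2000 m to 2400 m (environment, upper layer): cools by 10.5 × 0.4 = 4.2°C, giving 14.06°C.
T_parcel − T_env = 14.22 − 14.06 = +0.16°C

+0.16°C (parcel warmer than environment)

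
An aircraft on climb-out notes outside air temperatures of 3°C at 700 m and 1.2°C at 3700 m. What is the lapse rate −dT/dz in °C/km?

0.6°C/km

Γ = −ΔT/Δz = (3 − 1.2) / (3700 − 700) m
  = 1.8°C / 3 km = 0.6°C/km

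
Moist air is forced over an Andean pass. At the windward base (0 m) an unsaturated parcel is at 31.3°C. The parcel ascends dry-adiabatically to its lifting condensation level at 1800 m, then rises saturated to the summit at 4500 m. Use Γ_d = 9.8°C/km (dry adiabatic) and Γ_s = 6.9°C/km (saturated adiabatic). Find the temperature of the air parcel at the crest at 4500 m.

-4.97°C

From 0 m to 1800 m (dry): cools by 9.8 × 1.8 = 17.64°C, giving 13.66°C.
From 1800 m to 4500 m (saturated): cools by 6.9 × 2.7 = 18.63°C, giving -4.97°C.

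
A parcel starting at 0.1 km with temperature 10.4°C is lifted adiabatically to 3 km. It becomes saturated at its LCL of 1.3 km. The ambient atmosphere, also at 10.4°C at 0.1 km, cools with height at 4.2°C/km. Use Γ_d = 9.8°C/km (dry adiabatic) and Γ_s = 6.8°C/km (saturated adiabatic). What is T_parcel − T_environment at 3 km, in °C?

Parcel:
  From 100 m to 1300 m (dry): cools by 9.8 × 1.2 = 11.76°C, giving -1.36°C.
  From 1300 m to 3000 m (saturated): cools by 6.8 × 1.7 = 11.56°C, giving -12.92°C.
Environment:
  From 100 m to 3000 m (environment): cools by 4.2 × 2.9 = 12.18°C, giving -1.78°C.
T_parcel − T_env = -12.92 − (-1.78) = -11.14°C

-11.14°C (parcel cooler than environment)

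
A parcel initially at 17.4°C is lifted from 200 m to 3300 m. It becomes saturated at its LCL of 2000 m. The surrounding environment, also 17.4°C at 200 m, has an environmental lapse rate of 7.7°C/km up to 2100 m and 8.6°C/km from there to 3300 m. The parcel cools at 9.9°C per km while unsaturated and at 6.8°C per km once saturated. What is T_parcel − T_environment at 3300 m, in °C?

-1.71°C (parcel cooler than environment)

Parcel:
  From 200 m to 2000 m (dry): cools by 9.9 × 1.8 = 17.82°C, giving -0.42°C.
  From 2000 m to 3300 m (saturated): cools by 6.8 × 1.3 = 8.84°C, giving -9.26°C.
Environment:
  From 200 m to 2100 m (environment, lower layer): cools by 7.7 × 1.9 = 14.63°C, giving 2.77°C.
  From 2100 m to 3300 m (environment, upper layer): cools by 8.6 × 1.2 = 10.32°C, giving -7.55°C.
T_parcel − T_env = -9.26 − (-7.55) = -1.71°C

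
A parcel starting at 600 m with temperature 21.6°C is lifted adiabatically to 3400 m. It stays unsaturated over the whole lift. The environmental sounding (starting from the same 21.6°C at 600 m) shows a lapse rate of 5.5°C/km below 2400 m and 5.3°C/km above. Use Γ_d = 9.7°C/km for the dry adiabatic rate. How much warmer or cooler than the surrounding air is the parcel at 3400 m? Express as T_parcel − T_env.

-11.96°C (parcel cooler than environment)

Parcel:
  From 600 m to 3400 m (dry): cools by 9.7 × 2.8 = 27.16°C, giving -5.56°C.
Environment:
  From 600 m to 2400 m (environment, lower layer): cools by 5.5 × 1.8 = 9.9°C, giving 11.7°C.
  From 2400 m to 3400 m (environment, upper layer): cools by 5.3 × 1 = 5.3°C, giving 6.4°C.
T_parcel − T_env = -5.56 − 6.4 = -11.96°C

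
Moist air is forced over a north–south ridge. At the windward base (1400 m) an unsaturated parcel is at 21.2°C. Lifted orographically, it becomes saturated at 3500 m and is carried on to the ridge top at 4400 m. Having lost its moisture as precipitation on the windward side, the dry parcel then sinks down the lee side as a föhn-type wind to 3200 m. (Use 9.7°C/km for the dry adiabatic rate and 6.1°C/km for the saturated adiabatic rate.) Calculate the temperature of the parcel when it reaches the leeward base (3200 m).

From 1400 m to 3500 m (dry): cools by 9.7 × 2.1 = 20.37°C, giving 0.83°C.
From 3500 m to 4400 m (saturated): cools by 6.1 × 0.9 = 5.49°C, giving -4.66°C.
From 4400 m to 3200 m (dry descent): warms by 9.7 × 1.2 = 11.64°C, giving 6.98°C.

6.98°C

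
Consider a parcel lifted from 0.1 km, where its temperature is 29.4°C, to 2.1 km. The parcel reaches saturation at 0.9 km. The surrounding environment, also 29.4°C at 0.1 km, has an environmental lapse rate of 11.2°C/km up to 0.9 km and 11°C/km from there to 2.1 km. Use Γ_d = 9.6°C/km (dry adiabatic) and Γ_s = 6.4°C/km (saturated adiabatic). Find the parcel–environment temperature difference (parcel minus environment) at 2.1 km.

+6.8°C (parcel warmer than environment)

Parcel:
  100 → 900 m (dry, 9.6°C/km): ΔT = -9.6 × 0.8 = -7.68°C → T = 21.72°C
  900 → 2100 m (saturated, 6.4°C/km): ΔT = -6.4 × 1.2 = -7.68°C → T = 14.04°C
Environment:
  100 → 900 m (environment, lower layer, 11.2°C/km): ΔT = -11.2 × 0.8 = -8.96°C → T = 20.44°C
  900 → 2100 m (environment, upper layer, 11°C/km): ΔT = -11 × 1.2 = -13.2°C → T = 7.24°C
T_parcel − T_env = 14.04 − 7.24 = +6.8°C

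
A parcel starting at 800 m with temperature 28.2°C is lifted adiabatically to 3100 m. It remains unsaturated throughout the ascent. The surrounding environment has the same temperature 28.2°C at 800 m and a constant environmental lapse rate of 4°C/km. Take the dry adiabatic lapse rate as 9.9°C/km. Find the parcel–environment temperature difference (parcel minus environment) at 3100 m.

-13.57°C (parcel cooler than environment)

Parcel:
  800 → 3100 m (dry, 9.9°C/km): ΔT = -9.9 × 2.3 = -22.77°C → T = 5.43°C
Environment:
  800 → 3100 m (environment, 4°C/km): ΔT = -4 × 2.3 = -9.2°C → T = 19°C
T_parcel − T_env = 5.43 − 19 = -13.57°C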